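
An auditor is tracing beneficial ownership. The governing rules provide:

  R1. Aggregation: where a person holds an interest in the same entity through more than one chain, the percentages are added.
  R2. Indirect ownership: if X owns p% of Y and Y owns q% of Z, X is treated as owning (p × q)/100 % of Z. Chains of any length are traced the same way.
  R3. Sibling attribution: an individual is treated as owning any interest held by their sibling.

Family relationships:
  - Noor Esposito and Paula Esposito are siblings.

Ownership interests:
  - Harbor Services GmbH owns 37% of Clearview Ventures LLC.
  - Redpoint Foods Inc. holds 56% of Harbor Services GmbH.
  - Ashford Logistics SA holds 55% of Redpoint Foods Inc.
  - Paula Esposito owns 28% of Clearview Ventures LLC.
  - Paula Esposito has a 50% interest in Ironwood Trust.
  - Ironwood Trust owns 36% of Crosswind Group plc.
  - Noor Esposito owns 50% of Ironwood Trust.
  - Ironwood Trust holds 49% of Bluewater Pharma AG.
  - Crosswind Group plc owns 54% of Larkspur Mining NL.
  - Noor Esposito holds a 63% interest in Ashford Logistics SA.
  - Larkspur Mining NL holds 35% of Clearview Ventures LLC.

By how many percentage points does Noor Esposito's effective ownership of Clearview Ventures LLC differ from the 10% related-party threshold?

By sibling attribution (R3), Noor Esposito is treated as also owning Paula Esposito's interest in Ironwood Trust, giving 50% + 50% = 100%.
By sibling attribution (R3), Noor Esposito is treated as owning Paula Esposito's 28% interest in Clearview Ventures LLC.
Chain via Ironwood Trust → Crosswind Group plc → Larkspur Mining NL (R2): 100% × 36% × 54% × 35% = 6.804% of Clearview Ventures LLC.
Chain via Ashford Logistics SA → Redpoint Foods Inc. → Harbor Services GmbH (R2): 63% × 55% × 56% × 37% = 7.17948% of Clearview Ventures LLC.
Direct interest in Clearview Ventures LLC: 28%.
Aggregating (R1): 6.804% + 7.17948% + 28% = 41.98348%.
41.98348% exceeds the 10% threshold by 31.98348 percentage points.

31.98348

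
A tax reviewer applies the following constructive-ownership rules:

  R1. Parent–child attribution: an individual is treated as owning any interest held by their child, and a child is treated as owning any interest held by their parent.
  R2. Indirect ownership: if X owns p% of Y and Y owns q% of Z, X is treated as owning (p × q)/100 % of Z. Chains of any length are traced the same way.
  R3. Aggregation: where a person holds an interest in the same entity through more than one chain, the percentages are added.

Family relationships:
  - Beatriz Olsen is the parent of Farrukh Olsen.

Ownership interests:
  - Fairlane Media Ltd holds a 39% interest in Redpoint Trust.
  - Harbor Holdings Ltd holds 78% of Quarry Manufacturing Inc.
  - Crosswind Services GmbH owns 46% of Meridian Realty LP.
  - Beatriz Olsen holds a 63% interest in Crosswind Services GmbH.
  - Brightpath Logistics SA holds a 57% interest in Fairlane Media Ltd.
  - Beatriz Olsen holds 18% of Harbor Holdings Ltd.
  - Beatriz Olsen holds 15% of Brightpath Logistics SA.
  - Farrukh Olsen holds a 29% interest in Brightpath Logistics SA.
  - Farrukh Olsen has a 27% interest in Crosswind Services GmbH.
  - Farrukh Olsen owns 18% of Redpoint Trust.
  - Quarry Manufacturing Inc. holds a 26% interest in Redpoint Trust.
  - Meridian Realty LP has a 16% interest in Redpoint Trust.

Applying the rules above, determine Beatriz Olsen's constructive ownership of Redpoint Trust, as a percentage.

38.0556%

By parent–child attribution (R1), Beatriz Olsen is treated as also owning Farrukh Olsen's interest in Crosswind Services GmbH, giving 63% + 27% = 90%.
By parent–child attribution (R1), Beatriz Olsen is treated as also owning Farrukh Olsen's interest in Brightpath Logistics SA, giving 15% + 29% = 44%.
By parent–child attribution (R1), Beatriz Olsen is treated as owning Farrukh Olsen's 18% interest in Redpoint Trust.
Chain via Crosswind Services GmbH → Meridian Realty LP (R2): 90% × 46% × 16% = 6.624% of Redpoint Trust.
Chain via Brightpath Logistics SA → Fairlane Media Ltd (R2): 44% × 57% × 39% = 9.7812% of Redpoint Trust.
Chain via Harbor Holdings Ltd → Quarry Manufacturing Inc. (R2): 18% × 78% × 26% = 3.6504% of Redpoint Trust.
Direct interest in Redpoint Trust: 18%.
Aggregating (R3): 6.624% + 9.7812% + 3.6504% + 18% = 38.0556%.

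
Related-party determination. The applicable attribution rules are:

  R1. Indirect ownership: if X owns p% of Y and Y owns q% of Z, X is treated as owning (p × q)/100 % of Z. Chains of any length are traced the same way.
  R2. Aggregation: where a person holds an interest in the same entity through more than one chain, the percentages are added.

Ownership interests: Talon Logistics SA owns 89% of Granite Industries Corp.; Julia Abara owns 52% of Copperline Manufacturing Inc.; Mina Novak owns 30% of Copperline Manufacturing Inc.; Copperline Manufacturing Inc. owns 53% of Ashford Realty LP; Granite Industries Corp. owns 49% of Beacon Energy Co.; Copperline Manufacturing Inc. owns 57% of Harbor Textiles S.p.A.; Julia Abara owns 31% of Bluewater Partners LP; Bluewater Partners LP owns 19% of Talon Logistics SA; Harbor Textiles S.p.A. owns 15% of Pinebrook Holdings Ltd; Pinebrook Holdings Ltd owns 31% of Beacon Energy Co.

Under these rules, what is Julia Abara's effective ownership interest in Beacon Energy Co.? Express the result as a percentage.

Chain via Copperline Manufacturing Inc. → Harbor Textiles S.p.A. → Pinebrook Holdings Ltd (R1): 52% × 57% × 15% × 31% = 1.37826% of Beacon Energy Co.
Chain via Bluewater Partners LP → Talon Logistics SA → Granite Industries Corp. (R1): 31% × 19% × 89% × 49% = 2.568629% of Beacon Energy Co.
Aggregating (R2): 1.37826% + 2.568629% = 3.946889%.

3.946889%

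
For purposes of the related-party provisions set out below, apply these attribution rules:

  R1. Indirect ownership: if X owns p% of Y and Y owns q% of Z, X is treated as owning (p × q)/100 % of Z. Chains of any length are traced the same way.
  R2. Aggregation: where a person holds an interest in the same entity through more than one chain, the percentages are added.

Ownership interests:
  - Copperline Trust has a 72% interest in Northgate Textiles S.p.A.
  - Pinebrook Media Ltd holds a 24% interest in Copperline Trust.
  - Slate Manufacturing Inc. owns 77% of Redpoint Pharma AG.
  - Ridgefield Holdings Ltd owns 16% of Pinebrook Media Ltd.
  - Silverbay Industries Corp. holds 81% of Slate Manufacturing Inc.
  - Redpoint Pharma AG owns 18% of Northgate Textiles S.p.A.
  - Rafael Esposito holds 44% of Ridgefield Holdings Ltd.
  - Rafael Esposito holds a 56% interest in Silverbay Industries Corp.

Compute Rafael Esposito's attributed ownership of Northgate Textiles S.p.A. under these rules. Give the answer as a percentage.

Chain via Ridgefield Holdings Ltd → Pinebrook Media Ltd → Copperline Trust (R1): 44% × 16% × 24% × 72% = 1.216512% of Northgate Textiles S.p.A.
Chain via Silverbay Industries Corp. → Slate Manufacturing Inc. → Redpoint Pharma AG (R1): 56% × 81% × 77% × 18% = 6.286896% of Northgate Textiles S.p.A.
Aggregating (R2): 1.216512% + 6.286896% = 7.503408%.

7.503408%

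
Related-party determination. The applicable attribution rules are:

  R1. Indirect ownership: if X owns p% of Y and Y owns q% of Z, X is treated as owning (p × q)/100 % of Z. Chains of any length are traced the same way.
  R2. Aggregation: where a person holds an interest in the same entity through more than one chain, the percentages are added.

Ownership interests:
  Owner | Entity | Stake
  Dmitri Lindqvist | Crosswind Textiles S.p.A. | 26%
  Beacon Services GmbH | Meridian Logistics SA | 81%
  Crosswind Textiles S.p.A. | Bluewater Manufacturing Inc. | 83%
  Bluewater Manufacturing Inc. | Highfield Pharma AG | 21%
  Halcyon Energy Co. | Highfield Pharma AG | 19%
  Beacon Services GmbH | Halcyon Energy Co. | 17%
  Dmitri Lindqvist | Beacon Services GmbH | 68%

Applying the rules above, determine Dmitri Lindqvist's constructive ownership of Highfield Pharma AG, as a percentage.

Chain via Beacon Services GmbH → Halcyon Energy Co. (R1): 68% × 17% × 19% = 2.1964% of Highfield Pharma AG.
Chain via Crosswind Textiles S.p.A. → Bluewater Manufacturing Inc. (R1): 26% × 83% × 21% = 4.5318% of Highfield Pharma AG.
Aggregating (R2): 2.1964% + 4.5318% = 6.7282%.

6.7282%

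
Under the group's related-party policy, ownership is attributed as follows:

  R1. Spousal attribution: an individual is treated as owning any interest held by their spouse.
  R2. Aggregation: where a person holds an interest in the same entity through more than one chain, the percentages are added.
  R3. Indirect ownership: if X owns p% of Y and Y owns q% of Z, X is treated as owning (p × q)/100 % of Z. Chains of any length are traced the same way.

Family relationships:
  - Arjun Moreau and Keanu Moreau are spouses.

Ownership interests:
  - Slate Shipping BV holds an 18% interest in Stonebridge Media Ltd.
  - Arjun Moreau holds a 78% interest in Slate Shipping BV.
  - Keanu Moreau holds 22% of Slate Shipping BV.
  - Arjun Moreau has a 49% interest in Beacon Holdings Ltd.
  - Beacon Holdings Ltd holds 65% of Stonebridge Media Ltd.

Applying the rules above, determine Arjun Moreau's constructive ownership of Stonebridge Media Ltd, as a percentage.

By spousal attribution (R1), Arjun Moreau is treated as also owning Keanu Moreau's interest in Slate Shipping BV, giving 78% + 22% = 100%.
Chain via Slate Shipping BV (R3): 100% × 18% = 18% of Stonebridge Media Ltd.
Chain via Beacon Holdings Ltd (R3): 49% × 65% = 31.85% of Stonebridge Media Ltd.
Aggregating (R2): 18% + 31.85% = 49.85%.

49.85%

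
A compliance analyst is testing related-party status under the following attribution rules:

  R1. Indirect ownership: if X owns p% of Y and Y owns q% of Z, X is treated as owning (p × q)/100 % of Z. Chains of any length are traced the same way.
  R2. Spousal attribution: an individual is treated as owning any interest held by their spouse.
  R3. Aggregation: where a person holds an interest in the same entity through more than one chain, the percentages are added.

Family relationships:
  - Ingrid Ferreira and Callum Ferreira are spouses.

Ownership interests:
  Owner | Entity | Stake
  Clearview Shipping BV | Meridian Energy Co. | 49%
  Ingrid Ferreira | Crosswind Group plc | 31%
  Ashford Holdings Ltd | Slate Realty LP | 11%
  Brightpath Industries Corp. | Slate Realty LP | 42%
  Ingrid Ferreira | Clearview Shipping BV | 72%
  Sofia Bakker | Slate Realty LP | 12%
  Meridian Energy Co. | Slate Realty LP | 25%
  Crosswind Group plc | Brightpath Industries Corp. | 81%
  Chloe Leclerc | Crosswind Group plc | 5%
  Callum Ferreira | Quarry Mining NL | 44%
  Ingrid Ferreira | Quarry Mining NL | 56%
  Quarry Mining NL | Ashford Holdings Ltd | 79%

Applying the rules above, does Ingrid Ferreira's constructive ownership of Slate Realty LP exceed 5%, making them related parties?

By spousal attribution (R2), Ingrid Ferreira is treated as also owning Callum Ferreira's interest in Quarry Mining NL, giving 56% + 44% = 100%.
Chain via Clearview Shipping BV → Meridian Energy Co. (R1): 72% × 49% × 25% = 8.82% of Slate Realty LP.
Chain via Quarry Mining NL → Ashford Holdings Ltd (R1): 100% × 79% × 11% = 8.69% of Slate Realty LP.
Chain via Crosswind Group plc → Brightpath Industries Corp. (R1): 31% × 81% × 42% = 10.5462% of Slate Realty LP.
Aggregating (R3): 8.82% + 8.69% + 10.5462% = 28.0562%.
28.0562% exceeds the 5% threshold, so Ingrid is a related party to Slate Realty LP.

Yes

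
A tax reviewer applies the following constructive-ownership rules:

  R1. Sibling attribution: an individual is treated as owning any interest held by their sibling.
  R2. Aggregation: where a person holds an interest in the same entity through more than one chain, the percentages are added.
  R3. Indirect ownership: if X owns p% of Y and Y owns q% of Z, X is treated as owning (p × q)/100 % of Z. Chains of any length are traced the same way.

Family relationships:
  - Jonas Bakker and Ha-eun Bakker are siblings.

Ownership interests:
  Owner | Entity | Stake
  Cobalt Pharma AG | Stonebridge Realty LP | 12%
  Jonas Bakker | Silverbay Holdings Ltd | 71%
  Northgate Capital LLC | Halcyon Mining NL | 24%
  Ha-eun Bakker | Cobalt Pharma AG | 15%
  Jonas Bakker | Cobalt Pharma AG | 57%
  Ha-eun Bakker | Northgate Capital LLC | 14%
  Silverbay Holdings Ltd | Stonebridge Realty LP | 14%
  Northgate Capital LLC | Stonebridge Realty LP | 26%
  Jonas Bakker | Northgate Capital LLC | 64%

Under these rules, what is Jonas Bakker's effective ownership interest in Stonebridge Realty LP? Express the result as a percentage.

38.86%

By sibling attribution (R1), Jonas Bakker is treated as also owning Ha-eun Bakker's interest in Cobalt Pharma AG, giving 57% + 15% = 72%.
By sibling attribution (R1), Jonas Bakker is treated as also owning Ha-eun Bakker's interest in Northgate Capital LLC, giving 64% + 14% = 78%.
Chain via Cobalt Pharma AG (R3): 72% × 12% = 8.64% of Stonebridge Realty LP.
Chain via Silverbay Holdings Ltd (R3): 71% × 14% = 9.94% of Stonebridge Realty LP.
Chain via Northgate Capital LLC (R3): 78% × 26% = 20.28% of Stonebridge Realty LP.
Aggregating (R2): 8.64% + 9.94% + 20.28% = 38.86%.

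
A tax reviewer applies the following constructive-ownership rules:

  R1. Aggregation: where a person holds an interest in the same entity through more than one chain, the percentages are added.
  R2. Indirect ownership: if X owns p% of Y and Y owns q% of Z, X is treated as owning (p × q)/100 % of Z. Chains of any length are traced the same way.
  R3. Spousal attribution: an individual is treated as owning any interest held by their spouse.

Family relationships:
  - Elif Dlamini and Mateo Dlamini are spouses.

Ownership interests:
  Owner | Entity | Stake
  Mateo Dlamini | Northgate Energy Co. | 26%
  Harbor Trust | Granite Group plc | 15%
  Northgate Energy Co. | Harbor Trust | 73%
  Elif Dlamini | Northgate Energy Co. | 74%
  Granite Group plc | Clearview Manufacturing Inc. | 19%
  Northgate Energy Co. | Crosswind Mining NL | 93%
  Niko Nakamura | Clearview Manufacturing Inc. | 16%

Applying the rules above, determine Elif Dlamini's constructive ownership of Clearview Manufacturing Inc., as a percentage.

By spousal attribution (R3), Elif Dlamini is treated as also owning Mateo Dlamini's interest in Northgate Energy Co, giving 74% + 26% = 100%.
Chain via Northgate Energy Co. → Harbor Trust → Granite Group plc (R2): 100% × 73% × 15% × 19% = 2.0805% of Clearview Manufacturing Inc.

2.0805%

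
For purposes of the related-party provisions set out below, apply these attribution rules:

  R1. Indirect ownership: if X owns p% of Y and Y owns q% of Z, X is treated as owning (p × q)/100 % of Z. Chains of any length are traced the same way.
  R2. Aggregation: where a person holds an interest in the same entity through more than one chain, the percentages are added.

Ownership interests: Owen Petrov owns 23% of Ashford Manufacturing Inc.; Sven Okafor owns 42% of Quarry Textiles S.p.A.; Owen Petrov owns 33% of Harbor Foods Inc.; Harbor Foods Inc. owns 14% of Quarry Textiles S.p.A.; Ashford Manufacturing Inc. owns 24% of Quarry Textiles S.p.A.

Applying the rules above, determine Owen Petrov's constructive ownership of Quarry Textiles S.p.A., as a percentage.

10.14%

Chain via Harbor Foods Inc. (R1): 33% × 14% = 4.62% of Quarry Textiles S.p.A.
Chain via Ashford Manufacturing Inc. (R1): 23% × 24% = 5.52% of Quarry Textiles S.p.A.
Aggregating (R2): 4.62% + 5.52% = 10.14%.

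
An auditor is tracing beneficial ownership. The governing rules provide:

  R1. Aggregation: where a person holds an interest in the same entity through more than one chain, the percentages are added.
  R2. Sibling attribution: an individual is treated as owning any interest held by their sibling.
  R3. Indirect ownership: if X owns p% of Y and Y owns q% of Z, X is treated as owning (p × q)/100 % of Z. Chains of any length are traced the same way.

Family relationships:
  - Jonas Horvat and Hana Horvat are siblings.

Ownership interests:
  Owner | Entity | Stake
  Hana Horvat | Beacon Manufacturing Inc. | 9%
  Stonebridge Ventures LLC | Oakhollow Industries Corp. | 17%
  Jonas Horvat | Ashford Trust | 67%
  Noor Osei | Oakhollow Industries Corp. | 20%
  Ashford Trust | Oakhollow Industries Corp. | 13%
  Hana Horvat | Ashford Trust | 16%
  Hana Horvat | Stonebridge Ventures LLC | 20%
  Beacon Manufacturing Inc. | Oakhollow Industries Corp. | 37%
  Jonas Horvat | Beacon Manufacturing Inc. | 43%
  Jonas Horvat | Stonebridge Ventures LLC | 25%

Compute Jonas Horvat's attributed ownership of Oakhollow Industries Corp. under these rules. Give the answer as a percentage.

By sibling attribution (R2), Jonas Horvat is treated as also owning Hana Horvat's interest in Ashford Trust, giving 67% + 16% = 83%.
By sibling attribution (R2), Jonas Horvat is treated as also owning Hana Horvat's interest in Stonebridge Ventures LLC, giving 25% + 20% = 45%.
By sibling attribution (R2), Jonas Horvat is treated as also owning Hana Horvat's interest in Beacon Manufacturing Inc, giving 43% + 9% = 52%.
Chain via Ashford Trust (R3): 83% × 13% = 10.79% of Oakhollow Industries Corp.
Chain via Stonebridge Ventures LLC (R3): 45% × 17% = 7.65% of Oakhollow Industries Corp.
Chain via Beacon Manufacturing Inc. (R3): 52% × 37% = 19.24% of Oakhollow Industries Corp.
Aggregating (R1): 10.79% + 7.65% + 19.24% = 37.68%.

37.68%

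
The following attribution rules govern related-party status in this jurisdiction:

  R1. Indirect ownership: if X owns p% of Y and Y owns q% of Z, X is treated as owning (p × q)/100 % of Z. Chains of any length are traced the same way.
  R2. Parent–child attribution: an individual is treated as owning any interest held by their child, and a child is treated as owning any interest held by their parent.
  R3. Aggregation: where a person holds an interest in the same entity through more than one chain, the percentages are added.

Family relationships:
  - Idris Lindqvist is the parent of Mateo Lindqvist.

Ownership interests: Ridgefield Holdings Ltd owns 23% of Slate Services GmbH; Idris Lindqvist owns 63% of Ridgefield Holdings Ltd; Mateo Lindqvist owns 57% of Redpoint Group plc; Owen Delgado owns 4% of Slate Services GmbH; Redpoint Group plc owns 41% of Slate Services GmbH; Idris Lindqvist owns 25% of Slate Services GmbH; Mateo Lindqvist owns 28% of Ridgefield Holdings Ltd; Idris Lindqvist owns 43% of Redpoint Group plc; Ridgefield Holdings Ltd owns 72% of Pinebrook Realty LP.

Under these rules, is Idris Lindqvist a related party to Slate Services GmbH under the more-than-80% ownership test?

By parent–child attribution (R2), Idris Lindqvist is treated as also owning Mateo Lindqvist's interest in Ridgefield Holdings Ltd, giving 63% + 28% = 91%.
By parent–child attribution (R2), Idris Lindqvist is treated as also owning Mateo Lindqvist's interest in Redpoint Group plc, giving 43% + 57% = 100%.
Chain via Ridgefield Holdings Ltd (R1): 91% × 23% = 20.93% of Slate Services GmbH.
Chain via Redpoint Group plc (R1): 100% × 41% = 41% of Slate Services GmbH.
Direct interest in Slate Services GmbH: 25%.
Aggregating (R3): 20.93% + 41% + 25% = 86.93%.
86.93% exceeds the 80% threshold, so Idris is a related party to Slate Services GmbH.

Yes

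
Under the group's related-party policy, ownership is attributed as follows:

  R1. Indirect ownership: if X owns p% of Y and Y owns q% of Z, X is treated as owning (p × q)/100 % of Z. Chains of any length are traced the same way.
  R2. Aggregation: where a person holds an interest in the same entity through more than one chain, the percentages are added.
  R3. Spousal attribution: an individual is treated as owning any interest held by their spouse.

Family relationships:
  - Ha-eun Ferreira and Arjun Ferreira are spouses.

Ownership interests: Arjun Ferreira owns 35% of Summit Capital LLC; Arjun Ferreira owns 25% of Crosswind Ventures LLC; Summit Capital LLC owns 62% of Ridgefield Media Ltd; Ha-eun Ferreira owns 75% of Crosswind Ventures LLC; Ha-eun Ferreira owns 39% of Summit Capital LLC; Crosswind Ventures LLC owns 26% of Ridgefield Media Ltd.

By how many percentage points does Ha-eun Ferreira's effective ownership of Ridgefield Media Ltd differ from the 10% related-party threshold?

61.88

By spousal attribution (R3), Ha-eun Ferreira is treated as also owning Arjun Ferreira's interest in Crosswind Ventures LLC, giving 75% + 25% = 100%.
By spousal attribution (R3), Ha-eun Ferreira is treated as also owning Arjun Ferreira's interest in Summit Capital LLC, giving 39% + 35% = 74%.
Chain via Crosswind Ventures LLC (R1): 100% × 26% = 26% of Ridgefield Media Ltd.
Chain via Summit Capital LLC (R1): 74% × 62% = 45.88% of Ridgefield Media Ltd.
Aggregating (R2): 26% + 45.88% = 71.88%.
71.88% exceeds the 10% threshold by 61.88 percentage points.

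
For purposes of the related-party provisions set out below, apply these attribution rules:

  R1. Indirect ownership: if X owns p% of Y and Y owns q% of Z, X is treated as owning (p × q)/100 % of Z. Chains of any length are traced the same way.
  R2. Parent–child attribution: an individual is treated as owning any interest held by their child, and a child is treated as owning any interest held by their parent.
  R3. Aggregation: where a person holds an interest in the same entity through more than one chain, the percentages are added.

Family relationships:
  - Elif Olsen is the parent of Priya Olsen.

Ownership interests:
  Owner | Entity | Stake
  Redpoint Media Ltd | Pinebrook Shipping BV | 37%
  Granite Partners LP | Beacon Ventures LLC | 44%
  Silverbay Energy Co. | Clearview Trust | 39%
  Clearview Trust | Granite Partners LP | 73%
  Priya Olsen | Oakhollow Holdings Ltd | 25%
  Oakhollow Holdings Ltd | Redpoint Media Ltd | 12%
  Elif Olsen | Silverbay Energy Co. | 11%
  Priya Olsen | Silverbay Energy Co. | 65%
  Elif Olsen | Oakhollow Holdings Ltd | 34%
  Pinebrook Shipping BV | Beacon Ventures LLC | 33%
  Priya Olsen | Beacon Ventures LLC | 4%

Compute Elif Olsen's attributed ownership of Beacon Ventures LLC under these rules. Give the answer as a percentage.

By parent–child attribution (R2), Elif Olsen is treated as also owning Priya Olsen's interest in Silverbay Energy Co, giving 11% + 65% = 76%.
By parent–child attribution (R2), Elif Olsen is treated as also owning Priya Olsen's interest in Oakhollow Holdings Ltd, giving 34% + 25% = 59%.
By parent–child attribution (R2), Elif Olsen is treated as owning Priya Olsen's 4% interest in Beacon Ventures LLC.
Chain via Silverbay Energy Co. → Clearview Trust → Granite Partners LP (R1): 76% × 39% × 73% × 44% = 9.520368% of Beacon Ventures LLC.
Chain via Oakhollow Holdings Ltd → Redpoint Media Ltd → Pinebrook Shipping BV (R1): 59% × 12% × 37% × 33% = 0.864468% of Beacon Ventures LLC.
Direct interest in Beacon Ventures LLC: 4%.
Aggregating (R3): 9.520368% + 0.864468% + 4% = 14.384836%.

14.384836%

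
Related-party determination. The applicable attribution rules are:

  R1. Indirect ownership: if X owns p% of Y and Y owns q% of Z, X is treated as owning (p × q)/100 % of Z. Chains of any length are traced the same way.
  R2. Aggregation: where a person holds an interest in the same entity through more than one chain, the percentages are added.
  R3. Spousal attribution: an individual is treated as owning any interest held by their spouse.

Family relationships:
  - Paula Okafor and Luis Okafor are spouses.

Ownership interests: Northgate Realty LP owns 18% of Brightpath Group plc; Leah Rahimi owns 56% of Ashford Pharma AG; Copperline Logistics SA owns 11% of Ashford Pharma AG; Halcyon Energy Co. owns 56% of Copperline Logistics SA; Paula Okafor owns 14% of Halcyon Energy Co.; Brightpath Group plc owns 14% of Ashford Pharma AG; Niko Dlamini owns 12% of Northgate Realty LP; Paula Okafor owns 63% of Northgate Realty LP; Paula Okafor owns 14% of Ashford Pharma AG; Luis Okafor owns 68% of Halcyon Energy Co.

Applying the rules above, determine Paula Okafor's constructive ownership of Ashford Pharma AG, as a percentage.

20.6388%

By spousal attribution (R3), Paula Okafor is treated as also owning Luis Okafor's interest in Halcyon Energy Co, giving 14% + 68% = 82%.
Chain via Northgate Realty LP → Brightpath Group plc (R1): 63% × 18% × 14% = 1.5876% of Ashford Pharma AG.
Chain via Halcyon Energy Co. → Copperline Logistics SA (R1): 82% × 56% × 11% = 5.0512% of Ashford Pharma AG.
Direct interest in Ashford Pharma AG: 14%.
Aggregating (R2): 1.5876% + 5.0512% + 14% = 20.6388%.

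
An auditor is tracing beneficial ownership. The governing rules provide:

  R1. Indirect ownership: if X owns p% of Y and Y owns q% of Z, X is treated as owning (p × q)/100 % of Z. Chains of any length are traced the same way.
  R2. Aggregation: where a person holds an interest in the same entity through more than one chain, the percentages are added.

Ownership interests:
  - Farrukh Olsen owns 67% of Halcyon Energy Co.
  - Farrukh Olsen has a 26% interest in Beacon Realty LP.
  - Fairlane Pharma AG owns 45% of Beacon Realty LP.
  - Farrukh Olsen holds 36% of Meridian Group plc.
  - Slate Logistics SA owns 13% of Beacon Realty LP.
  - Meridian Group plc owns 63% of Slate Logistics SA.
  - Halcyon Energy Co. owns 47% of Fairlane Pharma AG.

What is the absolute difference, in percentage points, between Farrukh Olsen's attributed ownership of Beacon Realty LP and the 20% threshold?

23.1189

Chain via Meridian Group plc → Slate Logistics SA (R1): 36% × 63% × 13% = 2.9484% of Beacon Realty LP.
Chain via Halcyon Energy Co. → Fairlane Pharma AG (R1): 67% × 47% × 45% = 14.1705% of Beacon Realty LP.
Direct interest in Beacon Realty LP: 26%.
Aggregating (R2): 2.9484% + 14.1705% + 26% = 43.1189%.
43.1189% exceeds the 20% threshold by 23.1189 percentage points.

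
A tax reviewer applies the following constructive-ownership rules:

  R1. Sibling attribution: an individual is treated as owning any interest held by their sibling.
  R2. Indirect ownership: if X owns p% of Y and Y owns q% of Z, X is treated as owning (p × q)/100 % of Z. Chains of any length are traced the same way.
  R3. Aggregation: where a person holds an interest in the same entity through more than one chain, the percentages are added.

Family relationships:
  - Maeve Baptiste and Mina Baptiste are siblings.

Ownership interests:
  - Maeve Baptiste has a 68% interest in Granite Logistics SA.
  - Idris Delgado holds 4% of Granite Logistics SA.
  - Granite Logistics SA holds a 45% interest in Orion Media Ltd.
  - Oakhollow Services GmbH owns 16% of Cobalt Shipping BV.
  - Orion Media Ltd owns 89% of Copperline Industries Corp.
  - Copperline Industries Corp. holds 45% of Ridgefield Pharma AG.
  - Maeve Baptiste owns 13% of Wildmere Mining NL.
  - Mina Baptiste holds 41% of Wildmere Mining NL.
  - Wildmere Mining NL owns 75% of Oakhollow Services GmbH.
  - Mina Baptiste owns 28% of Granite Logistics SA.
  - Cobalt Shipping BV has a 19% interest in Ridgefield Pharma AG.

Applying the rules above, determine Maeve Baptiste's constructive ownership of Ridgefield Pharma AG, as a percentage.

By sibling attribution (R1), Maeve Baptiste is treated as also owning Mina Baptiste's interest in Wildmere Mining NL, giving 13% + 41% = 54%.
By sibling attribution (R1), Maeve Baptiste is treated as also owning Mina Baptiste's interest in Granite Logistics SA, giving 68% + 28% = 96%.
Chain via Wildmere Mining NL → Oakhollow Services GmbH → Cobalt Shipping BV (R2): 54% × 75% × 16% × 19% = 1.2312% of Ridgefield Pharma AG.
Chain via Granite Logistics SA → Orion Media Ltd → Copperline Industries Corp. (R2): 96% × 45% × 89% × 45% = 17.3016% of Ridgefield Pharma AG.
Aggregating (R3): 1.2312% + 17.3016% = 18.5328%.

18.5328%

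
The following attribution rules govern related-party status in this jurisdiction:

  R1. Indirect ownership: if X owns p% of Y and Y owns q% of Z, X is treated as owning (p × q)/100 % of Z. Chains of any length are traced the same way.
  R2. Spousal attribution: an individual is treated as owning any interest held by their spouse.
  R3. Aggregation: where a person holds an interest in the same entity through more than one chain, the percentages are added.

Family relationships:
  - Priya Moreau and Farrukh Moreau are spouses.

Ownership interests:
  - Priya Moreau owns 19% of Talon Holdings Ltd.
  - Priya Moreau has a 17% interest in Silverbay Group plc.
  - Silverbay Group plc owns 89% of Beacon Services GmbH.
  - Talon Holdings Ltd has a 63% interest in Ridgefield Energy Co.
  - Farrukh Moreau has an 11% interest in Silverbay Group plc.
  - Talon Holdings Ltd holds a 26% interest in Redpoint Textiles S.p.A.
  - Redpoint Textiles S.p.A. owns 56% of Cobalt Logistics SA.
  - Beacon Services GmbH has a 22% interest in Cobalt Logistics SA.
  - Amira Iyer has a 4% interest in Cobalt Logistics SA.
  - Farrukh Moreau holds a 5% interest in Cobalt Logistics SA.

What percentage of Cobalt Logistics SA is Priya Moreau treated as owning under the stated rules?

By spousal attribution (R2), Priya Moreau is treated as also owning Farrukh Moreau's interest in Silverbay Group plc, giving 17% + 11% = 28%.
By spousal attribution (R2), Priya Moreau is treated as owning Farrukh Moreau's 5% interest in Cobalt Logistics SA.
Chain via Talon Holdings Ltd → Redpoint Textiles S.p.A. (R1): 19% × 26% × 56% = 2.7664% of Cobalt Logistics SA.
Chain via Silverbay Group plc → Beacon Services GmbH (R1): 28% × 89% × 22% = 5.4824% of Cobalt Logistics SA.
Direct interest in Cobalt Logistics SA: 5%.
Aggregating (R3): 2.7664% + 5.4824% + 5% = 13.2488%.

13.2488%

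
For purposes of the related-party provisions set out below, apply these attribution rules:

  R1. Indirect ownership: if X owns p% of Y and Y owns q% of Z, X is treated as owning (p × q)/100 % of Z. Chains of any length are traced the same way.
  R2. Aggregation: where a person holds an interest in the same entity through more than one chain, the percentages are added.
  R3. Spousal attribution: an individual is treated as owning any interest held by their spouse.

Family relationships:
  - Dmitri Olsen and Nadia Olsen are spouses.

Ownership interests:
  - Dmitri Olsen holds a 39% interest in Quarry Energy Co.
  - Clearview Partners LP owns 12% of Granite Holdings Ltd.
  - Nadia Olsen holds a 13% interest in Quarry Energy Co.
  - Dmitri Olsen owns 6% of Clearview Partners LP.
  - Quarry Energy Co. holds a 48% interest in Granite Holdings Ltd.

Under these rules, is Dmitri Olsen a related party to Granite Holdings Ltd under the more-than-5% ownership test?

Yes

By spousal attribution (R3), Dmitri Olsen is treated as also owning Nadia Olsen's interest in Quarry Energy Co, giving 39% + 13% = 52%.
Chain via Clearview Partners LP (R1): 6% × 12% = 0.72% of Granite Holdings Ltd.
Chain via Quarry Energy Co. (R1): 52% × 48% = 24.96% of Granite Holdings Ltd.
Aggregating (R2): 0.72% + 24.96% = 25.68%.
25.68% exceeds the 5% threshold, so Dmitri is a related party to Granite Holdings Ltd.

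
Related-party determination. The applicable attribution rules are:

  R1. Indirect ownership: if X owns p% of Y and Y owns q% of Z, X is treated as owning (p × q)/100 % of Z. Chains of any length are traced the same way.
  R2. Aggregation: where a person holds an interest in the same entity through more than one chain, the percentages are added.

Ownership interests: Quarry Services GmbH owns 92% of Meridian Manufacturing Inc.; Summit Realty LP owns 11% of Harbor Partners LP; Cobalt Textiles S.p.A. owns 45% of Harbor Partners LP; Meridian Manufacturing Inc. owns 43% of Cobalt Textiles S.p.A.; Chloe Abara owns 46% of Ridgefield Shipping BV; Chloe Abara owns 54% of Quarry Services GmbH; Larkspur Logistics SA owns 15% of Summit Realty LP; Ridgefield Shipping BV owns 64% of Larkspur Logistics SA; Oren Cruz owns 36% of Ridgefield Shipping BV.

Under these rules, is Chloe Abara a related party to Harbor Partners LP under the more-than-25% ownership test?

Chain via Quarry Services GmbH → Meridian Manufacturing Inc. → Cobalt Textiles S.p.A. (R1): 54% × 92% × 43% × 45% = 9.61308% of Harbor Partners LP.
Chain via Ridgefield Shipping BV → Larkspur Logistics SA → Summit Realty LP (R1): 46% × 64% × 15% × 11% = 0.48576% of Harbor Partners LP.
Aggregating (R2): 9.61308% + 0.48576% = 10.09884%.
10.09884% does not exceed the 25% threshold, so Chloe is not a related party to Harbor Partners LP.

No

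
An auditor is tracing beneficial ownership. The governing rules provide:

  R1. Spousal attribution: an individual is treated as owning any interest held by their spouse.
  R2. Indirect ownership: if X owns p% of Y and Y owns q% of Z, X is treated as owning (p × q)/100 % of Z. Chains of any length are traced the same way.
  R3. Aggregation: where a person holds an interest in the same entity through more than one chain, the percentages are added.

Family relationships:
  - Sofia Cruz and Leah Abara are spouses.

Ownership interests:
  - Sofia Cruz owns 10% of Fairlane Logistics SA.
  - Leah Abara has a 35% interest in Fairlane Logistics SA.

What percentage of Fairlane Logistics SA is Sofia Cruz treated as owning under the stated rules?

45%

By spousal attribution (R1), Sofia Cruz is treated as also owning Leah Abara's interest in Fairlane Logistics SA, giving 10% + 35% = 45%.
Direct interest in Fairlane Logistics SA: 45%.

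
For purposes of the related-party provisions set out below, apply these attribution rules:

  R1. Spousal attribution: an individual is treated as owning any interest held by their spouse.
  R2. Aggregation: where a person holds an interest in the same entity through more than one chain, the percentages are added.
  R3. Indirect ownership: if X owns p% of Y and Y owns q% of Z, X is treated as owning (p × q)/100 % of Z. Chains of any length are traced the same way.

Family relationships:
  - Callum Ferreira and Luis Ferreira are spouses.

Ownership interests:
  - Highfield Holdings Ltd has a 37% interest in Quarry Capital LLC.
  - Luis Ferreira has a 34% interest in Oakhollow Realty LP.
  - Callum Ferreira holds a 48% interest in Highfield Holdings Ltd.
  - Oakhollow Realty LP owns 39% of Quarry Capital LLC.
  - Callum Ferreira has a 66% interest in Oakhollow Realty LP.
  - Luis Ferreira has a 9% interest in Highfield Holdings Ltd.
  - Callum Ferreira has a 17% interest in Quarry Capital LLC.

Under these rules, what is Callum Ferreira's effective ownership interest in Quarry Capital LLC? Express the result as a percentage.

77.09%

By spousal attribution (R1), Callum Ferreira is treated as also owning Luis Ferreira's interest in Oakhollow Realty LP, giving 66% + 34% = 100%.
By spousal attribution (R1), Callum Ferreira is treated as also owning Luis Ferreira's interest in Highfield Holdings Ltd, giving 48% + 9% = 57%.
Chain via Oakhollow Realty LP (R3): 100% × 39% = 39% of Quarry Capital LLC.
Chain via Highfield Holdings Ltd (R3): 57% × 37% = 21.09% of Quarry Capital LLC.
Direct interest in Quarry Capital LLC: 17%.
Aggregating (R2): 39% + 21.09% + 17% = 77.09%.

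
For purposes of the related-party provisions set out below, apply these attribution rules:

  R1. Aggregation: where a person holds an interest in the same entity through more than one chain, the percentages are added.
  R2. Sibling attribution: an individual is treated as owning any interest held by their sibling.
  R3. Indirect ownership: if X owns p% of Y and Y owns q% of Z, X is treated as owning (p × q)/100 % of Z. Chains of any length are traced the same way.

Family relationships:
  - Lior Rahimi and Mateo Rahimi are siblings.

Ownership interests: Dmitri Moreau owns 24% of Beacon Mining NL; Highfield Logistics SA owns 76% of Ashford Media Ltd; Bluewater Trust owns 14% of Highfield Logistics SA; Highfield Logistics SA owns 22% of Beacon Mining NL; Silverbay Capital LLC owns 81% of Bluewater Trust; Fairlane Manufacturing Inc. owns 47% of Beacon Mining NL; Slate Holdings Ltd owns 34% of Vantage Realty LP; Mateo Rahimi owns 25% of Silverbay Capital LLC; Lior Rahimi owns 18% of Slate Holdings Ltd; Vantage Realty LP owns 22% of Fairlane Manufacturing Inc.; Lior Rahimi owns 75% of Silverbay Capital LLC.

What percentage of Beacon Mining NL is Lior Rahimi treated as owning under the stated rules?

3.127608%

By sibling attribution (R2), Lior Rahimi is treated as also owning Mateo Rahimi's interest in Silverbay Capital LLC, giving 75% + 25% = 100%.
Chain via Slate Holdings Ltd → Vantage Realty LP → Fairlane Manufacturing Inc. (R3): 18% × 34% × 22% × 47% = 0.632808% of Beacon Mining NL.
Chain via Silverbay Capital LLC → Bluewater Trust → Highfield Logistics SA (R3): 100% × 81% × 14% × 22% = 2.4948% of Beacon Mining NL.
Aggregating (R1): 0.632808% + 2.4948% = 3.127608%.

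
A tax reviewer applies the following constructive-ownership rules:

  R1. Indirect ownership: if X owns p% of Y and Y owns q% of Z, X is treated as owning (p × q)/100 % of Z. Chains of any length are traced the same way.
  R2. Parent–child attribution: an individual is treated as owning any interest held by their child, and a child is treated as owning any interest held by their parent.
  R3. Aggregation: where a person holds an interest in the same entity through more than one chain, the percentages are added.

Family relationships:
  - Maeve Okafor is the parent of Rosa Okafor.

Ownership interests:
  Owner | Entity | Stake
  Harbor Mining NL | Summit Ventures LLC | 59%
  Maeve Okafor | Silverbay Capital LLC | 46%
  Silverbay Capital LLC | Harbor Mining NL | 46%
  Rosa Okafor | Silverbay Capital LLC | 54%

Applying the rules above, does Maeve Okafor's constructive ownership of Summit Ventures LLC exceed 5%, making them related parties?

Yes

By parent–child attribution (R2), Maeve Okafor is treated as also owning Rosa Okafor's interest in Silverbay Capital LLC, giving 46% + 54% = 100%.
Chain via Silverbay Capital LLC → Harbor Mining NL (R1): 100% × 46% × 59% = 27.14% of Summit Ventures LLC.
27.14% exceeds the 5% threshold, so Maeve is a related party to Summit Ventures LLC.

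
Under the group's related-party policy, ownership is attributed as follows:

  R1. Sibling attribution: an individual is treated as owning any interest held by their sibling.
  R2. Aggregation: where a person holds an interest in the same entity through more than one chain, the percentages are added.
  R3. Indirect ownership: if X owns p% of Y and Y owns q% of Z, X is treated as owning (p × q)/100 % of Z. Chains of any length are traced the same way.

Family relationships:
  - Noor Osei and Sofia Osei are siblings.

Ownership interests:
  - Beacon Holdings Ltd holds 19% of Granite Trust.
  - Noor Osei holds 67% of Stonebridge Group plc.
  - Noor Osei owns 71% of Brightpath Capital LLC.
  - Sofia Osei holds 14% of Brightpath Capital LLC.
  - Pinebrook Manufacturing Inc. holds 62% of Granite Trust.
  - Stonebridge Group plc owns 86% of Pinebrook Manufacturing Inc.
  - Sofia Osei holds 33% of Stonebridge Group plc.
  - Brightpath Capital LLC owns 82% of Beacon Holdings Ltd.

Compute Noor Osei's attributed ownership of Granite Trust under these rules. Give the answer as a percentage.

By sibling attribution (R1), Noor Osei is treated as also owning Sofia Osei's interest in Brightpath Capital LLC, giving 71% + 14% = 85%.
By sibling attribution (R1), Noor Osei is treated as also owning Sofia Osei's interest in Stonebridge Group plc, giving 67% + 33% = 100%.
Chain via Brightpath Capital LLC → Beacon Holdings Ltd (R3): 85% × 82% × 19% = 13.243% of Granite Trust.
Chain via Stonebridge Group plc → Pinebrook Manufacturing Inc. (R3): 100% × 86% × 62% = 53.32% of Granite Trust.
Aggregating (R2): 13.243% + 53.32% = 66.563%.

66.563%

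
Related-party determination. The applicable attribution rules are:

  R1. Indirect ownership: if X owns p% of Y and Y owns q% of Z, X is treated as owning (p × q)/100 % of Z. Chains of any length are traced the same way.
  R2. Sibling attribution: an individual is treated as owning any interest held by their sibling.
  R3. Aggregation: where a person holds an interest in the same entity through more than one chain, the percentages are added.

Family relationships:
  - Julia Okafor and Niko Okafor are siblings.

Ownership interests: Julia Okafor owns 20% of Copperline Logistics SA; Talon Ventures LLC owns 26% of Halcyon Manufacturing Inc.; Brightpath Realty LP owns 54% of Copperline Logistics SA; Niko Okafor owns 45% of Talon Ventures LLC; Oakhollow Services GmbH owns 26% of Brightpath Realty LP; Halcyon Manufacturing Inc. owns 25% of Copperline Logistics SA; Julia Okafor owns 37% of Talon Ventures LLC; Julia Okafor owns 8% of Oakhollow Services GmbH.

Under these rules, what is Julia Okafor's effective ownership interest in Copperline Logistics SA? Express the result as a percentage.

By sibling attribution (R2), Julia Okafor is treated as also owning Niko Okafor's interest in Talon Ventures LLC, giving 37% + 45% = 82%.
Chain via Talon Ventures LLC → Halcyon Manufacturing Inc. (R1): 82% × 26% × 25% = 5.33% of Copperline Logistics SA.
Chain via Oakhollow Services GmbH → Brightpath Realty LP (R1): 8% × 26% × 54% = 1.1232% of Copperline Logistics SA.
Direct interest in Copperline Logistics SA: 20%.
Aggregating (R3): 5.33% + 1.1232% + 20% = 26.4532%.

26.4532%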